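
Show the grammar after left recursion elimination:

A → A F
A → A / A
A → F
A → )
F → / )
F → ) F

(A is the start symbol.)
A is directly left-recursive. The standard transformation for
  A → A α₁ | ... | A α_m | β₁ | ... | β_n
is
  A  → β₁ A' | ... | β_n A'
  A' → α₁ A' | ... | α_m A' | ε

A → F becomes A → F A'
A → ) becomes A → ) A'
A → A F becomes A' → F A'
A → A / A becomes A' → / A A'
Add A' → ε

Productions for other non-terminals are unchanged:
  F → / )
  F → ) F

Resulting grammar:
A → F A'
A → ) A'
A' → F A'
A' → / A A'
A' → ε
F → / )
F → ) F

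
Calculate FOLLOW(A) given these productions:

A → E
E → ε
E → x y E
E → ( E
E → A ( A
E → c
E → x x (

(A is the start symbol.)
{ $, '(' }

To compute FOLLOW(A), find every occurrence of A on a right-hand side N → α A β: add FIRST(β) \ {ε}, and if β is empty or nullable also add FOLLOW(N). Iterate to a fixed point.

A is the start symbol, so $ ∈ FOLLOW(A).
In E → A ( A: A is followed by '(' A, add FIRST('(' A) \ {ε} = { '(' }
In E → A ( A: A is at the end, add FOLLOW(E)

The FOLLOW sets referred to above (computed the same way, to a fixed point):
  FOLLOW(E) = { $, '(' }

Taking the union: FOLLOW(A) = { $, '(' }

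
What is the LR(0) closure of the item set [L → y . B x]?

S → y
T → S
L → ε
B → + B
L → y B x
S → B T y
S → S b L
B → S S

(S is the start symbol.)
{ [B → . + B], [B → . S S], [L → y . B x], [S → . B T y], [S → . S b L], [S → . y] }

Start with: [L → y . B x]
  [L → y . B x] has the dot before B: add [B → . + B], [B → . S S]
  [B → . S S] has the dot before S: add [S → . y], [S → . B T y], [S → . S b L]
No further items can be added.

CLOSURE = { [B → . + B], [B → . S S], [L → y . B x], [S → . B T y], [S → . S b L], [S → . y] }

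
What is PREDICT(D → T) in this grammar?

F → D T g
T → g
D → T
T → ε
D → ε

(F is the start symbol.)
PREDICT(D → T) = (FIRST(RHS) \ {ε}) ∪ (FOLLOW(D) if ε ∈ FIRST(RHS), i.e. RHS ⇒* ε)
FIRST(T) = { 'g', ε }
FIRST(T) = { 'g', ε }
ε ∈ FIRST(T) (the right-hand side is nullable), so add FOLLOW(D) = { 'g' }
PREDICT(D → T) = { 'g' }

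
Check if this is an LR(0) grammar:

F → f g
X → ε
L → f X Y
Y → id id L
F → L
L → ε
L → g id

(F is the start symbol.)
A grammar is LR(0) if no state in the canonical LR(0) collection has:
  - both a shift item (dot before a terminal) and a complete item (shift-reduce conflict), or
  - two or more complete items (reduce-reduce conflict; the accept item [F' → F .] counts as a complete item here).

Augment with F' → F and build the canonical LR(0) collection (I0 = CLOSURE({[F' → . F]}), then GOTO on every symbol after a dot until no new states appear). It has 13 states:
  I0: { [F → . L], [F → . f g], [F' → . F], [L → . f X Y], [L → . g id], [L → .] }  — shift, reduce
  I1: { [F' → F .] }  — accept
  I2: { [F → L .] }  — reduce
  I3: { [F → f . g], [L → f . X Y], [X → .] }  — shift, reduce
  I4: { [L → g . id] }  — shift
  I5: { [L → g id .] }  — reduce
  I6: { [L → f X . Y], [Y → . id id L] }  — shift
  I7: { [F → f g .] }  — reduce
  I8: { [L → f X Y .] }  — reduce
  I9: { [Y → id . id L] }  — shift
  I10: { [L → . f X Y], [L → . g id], [L → .], [Y → id id . L] }  — shift, reduce
  I11: { [Y → id id L .] }  — reduce
  I12: { [L → f . X Y], [X → .] }  — reduce

Conflict in state I0:
  Shift-reduce conflict between [L → .] and [F → . f g]
So the grammar is NOT LR(0).

Answer: No. Shift-reduce conflict between [L → .] and [F → . f g]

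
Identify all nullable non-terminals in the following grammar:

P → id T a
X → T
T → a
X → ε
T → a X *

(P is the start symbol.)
A non-terminal is nullable if it can derive ε (the empty string): either it has an ε-production, or it has a production whose right-hand side consists entirely of nullable non-terminals.

ε-productions: X → ε
So X is immediately nullable.
No further non-terminal can be added: every production for the remaining non-terminals contains a terminal or a non-nullable non-terminal.
Nullable = { 'X' }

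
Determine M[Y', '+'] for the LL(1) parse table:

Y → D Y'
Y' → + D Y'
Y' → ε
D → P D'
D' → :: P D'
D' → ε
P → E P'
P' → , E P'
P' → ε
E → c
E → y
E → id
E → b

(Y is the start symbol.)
Y' → + D Y'

To find M[Y', '+'], we find productions for Y' where '+' is in the predict set (PREDICT(N → α) = (FIRST(α) \ {ε}) ∪ (FOLLOW(N) if α ⇒* ε)).

Relevant sets:
  FOLLOW(Y') = { $ }

Y' → + D Y': PREDICT = { '+' }
  '+' is in predict set, so this production goes in M[Y', '+']
Y' → ε: PREDICT = { $ }

M[Y', '+'] = Y' → + D Y'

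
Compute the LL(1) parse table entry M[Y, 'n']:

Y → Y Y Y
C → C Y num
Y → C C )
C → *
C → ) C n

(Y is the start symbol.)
To find M[Y, 'n'], we find productions for Y where 'n' is in the predict set (PREDICT(N → α) = (FIRST(α) \ {ε}) ∪ (FOLLOW(N) if α ⇒* ε)).

Relevant sets:
  FIRST(Y) = { ')', '*' }
  FIRST(C) = { ')', '*' }

Y → Y Y Y: PREDICT = { ')', '*' }
Y → C C ): PREDICT = { ')', '*' }

M[Y, 'n'] is empty (no production applies)

Answer: Empty (error entry)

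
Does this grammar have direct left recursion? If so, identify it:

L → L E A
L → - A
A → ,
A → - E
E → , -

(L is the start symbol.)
Yes, L is left-recursive

Direct left recursion occurs when N → N α for some non-terminal N (the right-hand side begins with the left-hand side itself).

L → L E A: LEFT RECURSIVE (starts with L)
L → - A: starts with '-'
A → ,: starts with ','
A → - E: starts with '-'
E → , -: starts with ','

The grammar has direct left recursion on: L.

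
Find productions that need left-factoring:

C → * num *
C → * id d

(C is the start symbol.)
Yes, C has productions with common prefix '*'

Left-factoring is needed when two productions for the same non-terminal
share a common prefix on the right-hand side.

Productions for C:
  C → * num *
  C → * id d

Found common prefix '*' in productions for C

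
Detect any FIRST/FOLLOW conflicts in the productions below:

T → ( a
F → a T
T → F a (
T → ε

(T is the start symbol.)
Yes. T → F a '(' with FOLLOW(T) on { 'a' }

Nullable non-terminals: T.
FIRST sets used below: FIRST(F) = { 'a' }

T: nullable alternative(s) T → ε; FOLLOW(T) = { $, 'a' }
  T → ( a: FIRST \ {ε} = { '(' } — disjoint from FOLLOW(T)
  T → F a (: FIRST \ {ε} = { 'a' } — overlaps FOLLOW(T) on { 'a' }: CONFLICT
  T → ε: FIRST \ {ε} = { } — this is the only nullable alternative, skip

F has no nullable alternative, so no FIRST/FOLLOW check is needed there.

So the grammar has 1 FIRST/FOLLOW conflict (marked CONFLICT above).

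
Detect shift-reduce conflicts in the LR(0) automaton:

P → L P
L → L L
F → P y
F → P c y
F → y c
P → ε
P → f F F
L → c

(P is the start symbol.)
Yes — I0: [P → .] vs [L → . c]; I1: [P → .] vs [L → . c]; I4: [P → .] vs [F → . y c]; I5: [P → .] vs [F → . y c]; I13: [L → L L .] vs [L → . c]

A shift-reduce conflict occurs when an LR(0) state has both:
  - a complete (reduce) item [A → α .] (dot at the end), and
  - a shift item [B → β . c γ] (dot before a terminal).

Augment with P' → P and build the canonical LR(0) collection (I0 = CLOSURE({[P' → . P]}), then GOTO on every symbol after a dot until no new states appear). It has 15 states:
  I0: { [L → . L L], [L → . c], [P → . L P], [P → . f F F], [P → .], [P' → . P] }  — shift, reduce
  I1: { [L → . L L], [L → . c], [L → L . L], [P → . L P], [P → . f F F], [P → .], [P → L . P] }  — shift, reduce
  I2: { [P' → P .] }  — accept
  I3: { [L → c .] }  — reduce
  I4: { [F → . P c y], [F → . P y], [F → . y c], [L → . L L], [L → . c], [P → . L P], [P → . f F F], [P → .], [P → f . F F] }  — shift, reduce
  I5: { [F → . P c y], [F → . P y], [F → . y c], [L → . L L], [L → . c], [P → . L P], [P → . f F F], [P → .], [P → f F . F] }  — shift, reduce
  I6: { [F → P . c y], [F → P . y] }  — shift
  I7: { [F → y . c] }  — shift
  I8: { [F → y c .] }  — reduce
  I9: { [F → P c . y] }  — shift
  I10: { [F → P y .] }  — reduce
  I11: { [F → P c y .] }  — reduce
  I12: { [P → f F F .] }  — reduce
  I13: { [L → . L L], [L → . c], [L → L . L], [L → L L .], [P → . L P], [P → . f F F], [P → .], [P → L . P] }  — shift, 2 reduces
  I14: { [P → L P .] }  — reduce

I0 contains reduce item [P → .] and shift items [L → . c], [P → . f F F] — shift-reduce conflict.
I1 contains reduce item [P → .] and shift items [L → . c], [P → . f F F] — shift-reduce conflict.
I4 contains reduce item [P → .] and shift items [F → . y c], [L → . c], [P → . f F F] — shift-reduce conflict.
I5 contains reduce item [P → .] and shift items [F → . y c], [L → . c], [P → . f F F] — shift-reduce conflict.
I13 contains reduce items [L → L L .], [P → .] and shift items [L → . c], [P → . f F F] — shift-reduce conflict.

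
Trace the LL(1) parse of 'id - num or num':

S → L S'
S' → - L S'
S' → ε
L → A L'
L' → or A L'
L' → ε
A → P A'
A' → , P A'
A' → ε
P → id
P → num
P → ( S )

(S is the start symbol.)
LL(1) parsing maintains a stack (initially the start symbol over $) and the input. At each step: if the stack top is a terminal, match it against the current input token; if it is a non-terminal N, replace it with the RHS of M[N, lookahead] (the unique production whose predict set contains the lookahead).

Stack is shown with the top on the left.

Stack           Input              Action
-----------------------------------------
S $             id - num or num $  output S → L S'
L S' $          id - num or num $  output L → A L'
A L' S' $       id - num or num $  output A → P A'
P A' L' S' $    id - num or num $  output P → id
id A' L' S' $   id - num or num $  match 'id'
A' L' S' $      - num or num $     output A' → ε
L' S' $         - num or num $     output L' → ε
S' $            - num or num $     output S' → - L S'
- L S' $        - num or num $     match '-'
L S' $          num or num $       output L → A L'
A L' S' $       num or num $       output A → P A'
P A' L' S' $    num or num $       output P → num
num A' L' S' $  num or num $       match 'num'
A' L' S' $      or num $           output A' → ε
L' S' $         or num $           output L' → or A L'
or A L' S' $    or num $           match 'or'
A L' S' $       num $              output A → P A'
P A' L' S' $    num $              output P → num
num A' L' S' $  num $              match 'num'
A' L' S' $      $                  output A' → ε
L' S' $         $                  output L' → ε
S' $            $                  output S' → ε
$               $                  accept

The string is accepted.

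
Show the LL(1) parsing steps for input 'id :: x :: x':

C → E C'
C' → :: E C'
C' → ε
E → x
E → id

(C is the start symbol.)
Stack is shown with the top on the left.

Stack      Input           Action
---------------------------------
C $        id :: x :: x $  output C → E C'
E C' $     id :: x :: x $  output E → id
id C' $    id :: x :: x $  match 'id'
C' $       :: x :: x $     output C' → :: E C'
:: E C' $  :: x :: x $     match '::'
E C' $     x :: x $        output E → x
x C' $     x :: x $        match 'x'
C' $       :: x $          output C' → :: E C'
:: E C' $  :: x $          match '::'
E C' $     x $             output E → x
x C' $     x $             match 'x'
C' $       $               output C' → ε
$          $               accept

The string is accepted.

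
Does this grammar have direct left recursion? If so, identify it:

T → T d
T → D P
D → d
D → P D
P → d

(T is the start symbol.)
Yes, T is left-recursive

T → T d: LEFT RECURSIVE (starts with T)
T → D P: starts with D
D → d: starts with d
D → P D: starts with P
P → d: starts with d

The grammar has direct left recursion on: T.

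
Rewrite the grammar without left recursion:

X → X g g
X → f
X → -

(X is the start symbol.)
X is directly left-recursive. The standard transformation for
  A → A α₁ | ... | A α_m | β₁ | ... | β_n
is
  A  → β₁ A' | ... | β_n A'
  A' → α₁ A' | ... | α_m A' | ε

X → f becomes X → f X'
X → - becomes X → - X'
X → X g g becomes X' → g g X'
Add X' → ε

Resulting grammar:
X → f X'
X → - X'
X' → g g X'
X' → ε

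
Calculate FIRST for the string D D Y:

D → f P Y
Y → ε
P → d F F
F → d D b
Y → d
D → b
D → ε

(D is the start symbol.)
{ 'b', 'd', 'f', ε }

FIRST sets of the non-terminals involved (from the grammar, by fixed-point iteration):
  FIRST(D) = { 'b', 'f', ε }
  FIRST(Y) = { 'd', ε }

To compute FIRST(D D Y), process the symbols left to right:
Symbol D is a non-terminal. Add FIRST(D) \ {ε} = { 'b', 'f' }
D is nullable (ε ∈ FIRST(D)), continue to the next symbol.
Symbol D is a non-terminal. Add FIRST(D) \ {ε} = { 'b', 'f' }
D is nullable (ε ∈ FIRST(D)), continue to the next symbol.
Symbol Y is a non-terminal. Add FIRST(Y) \ {ε} = { 'd' }
Y is nullable (ε ∈ FIRST(Y)), continue to the next symbol.
All symbols are nullable, so ε is in the result.
FIRST(D D Y) = { 'b', 'd', 'f', ε }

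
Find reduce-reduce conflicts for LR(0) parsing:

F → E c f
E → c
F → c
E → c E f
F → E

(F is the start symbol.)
Yes — I3: [E → c .] vs [F → c .]

Augment with F' → F and build the canonical LR(0) collection (I0 = CLOSURE({[F' → . F]}), then GOTO on every symbol after a dot until no new states appear). It has 9 states:
  I0: { [E → . c E f], [E → . c], [F → . E c f], [F → . E], [F → . c], [F' → . F] }  — shift
  I1: { [F → E . c f], [F → E .] }  — shift, reduce
  I2: { [F' → F .] }  — accept
  I3: { [E → . c E f], [E → . c], [E → c . E f], [E → c .], [F → c .] }  — shift, 2 reduces
  I4: { [E → c E . f] }  — shift
  I5: { [E → . c E f], [E → . c], [E → c . E f], [E → c .] }  — shift, reduce
  I6: { [E → c E f .] }  — reduce
  I7: { [F → E c . f] }  — shift
  I8: { [F → E c f .] }  — reduce

I3 contains complete items [E → c .], [F → c .] — reduce-reduce conflict.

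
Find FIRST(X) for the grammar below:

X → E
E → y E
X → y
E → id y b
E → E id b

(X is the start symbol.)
To compute FIRST(X), examine every production with X on the left-hand side, reading each right-hand side left to right until a non-nullable symbol is reached.

FIRST sets of the other non-terminals involved (by the same procedure, iterated to a fixed point):
  FIRST(E) = { 'id', 'y' }

From X → E:
  - E is a non-terminal: add FIRST(E) \ {ε} = { 'id', 'y' }
    E is not nullable, so stop
From X → y:
  - y is a terminal: add 'y' and stop

Collecting: FIRST(X) = { 'id', 'y' }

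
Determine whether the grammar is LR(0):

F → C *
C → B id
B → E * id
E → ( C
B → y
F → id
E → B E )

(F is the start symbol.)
A grammar is LR(0) if no state in the canonical LR(0) collection has:
  - both a shift item (dot before a terminal) and a complete item (shift-reduce conflict), or
  - two or more complete items (reduce-reduce conflict; the accept item [F' → F .] counts as a complete item here).

Augment with F' → F and build the canonical LR(0) collection (I0 = CLOSURE({[F' → . F]}), then GOTO on every symbol after a dot until no new states appear). It has 16 states:
  I0: { [B → . E * id], [B → . y], [C → . B id], [E → . ( C], [E → . B E )], [F → . C *], [F → . id], [F' → . F] }  — shift
  I1: { [B → . E * id], [B → . y], [C → . B id], [E → ( . C], [E → . ( C], [E → . B E )] }  — shift
  I2: { [B → . E * id], [B → . y], [C → B . id], [E → . ( C], [E → . B E )], [E → B . E )] }  — shift
  I3: { [F → C . *] }  — shift
  I4: { [B → E . * id] }  — shift
  I5: { [F' → F .] }  — accept
  I6: { [F → id .] }  — reduce
  I7: { [B → y .] }  — reduce
  I8: { [B → E * . id] }  — shift
  I9: { [B → E * id .] }  — reduce
  I10: { [F → C * .] }  — reduce
  I11: { [B → . E * id], [B → . y], [E → . ( C], [E → . B E )], [E → B . E )] }  — shift
  I12: { [B → E . * id], [E → B E . )] }  — shift
  I13: { [C → B id .] }  — reduce
  I14: { [E → B E ) .] }  — reduce
  I15: { [E → ( C .] }  — reduce

Every state is either a pure shift/goto state or contains exactly one complete item and nothing to shift — no conflicts. The grammar is LR(0).

Answer: Yes, the grammar is LR(0)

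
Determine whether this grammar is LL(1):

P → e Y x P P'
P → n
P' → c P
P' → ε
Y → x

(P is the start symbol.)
Relevant sets:
  FOLLOW(P') = { $, 'c' }

For P:
  PREDICT(P → e Y x P P') = { 'e' }
  PREDICT(P → n) = { 'n' }
For P':
  PREDICT(P' → c P) = { 'c' }
  PREDICT(P' → ε) = { $, 'c' }
Y has a single production, so nothing to check there.

Conflict found: Predict set conflict for P': { 'c' }
The grammar is NOT LL(1).

Answer: No. Predict set conflict for P': { 'c' }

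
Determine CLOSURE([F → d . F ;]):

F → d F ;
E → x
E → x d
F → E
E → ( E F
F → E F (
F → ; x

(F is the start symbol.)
To compute CLOSURE, for each item [A → α.Bβ] where B is a non-terminal, add [B → .γ] for all productions B → γ; repeat for the newly added items until nothing changes.

Start with: [F → d . F ;]
  [F → d . F ;] has the dot before F: add [F → . d F ;], [F → . E], [F → . E F (], [F → . ; x]
  [F → . E] has the dot before E: add [E → . x], [E → . x d], [E → . ( E F]
No further items can be added.

CLOSURE = { [E → . ( E F], [E → . x d], [E → . x], [F → . ; x], [F → . E F (], [F → . E], [F → . d F ;], [F → d . F ;] }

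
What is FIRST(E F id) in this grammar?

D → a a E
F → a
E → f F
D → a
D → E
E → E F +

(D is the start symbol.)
{ 'f' }

FIRST sets of the non-terminals involved (from the grammar, by fixed-point iteration):
  FIRST(E) = { 'f' }

To compute FIRST(E F id), process the symbols left to right:
Symbol E is a non-terminal. Add FIRST(E) \ {ε} = { 'f' }
E is not nullable (ε ∉ FIRST(E)), so stop here.
FIRST(E F id) = { 'f' }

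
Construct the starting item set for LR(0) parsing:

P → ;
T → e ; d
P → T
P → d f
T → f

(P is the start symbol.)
First, augment the grammar with P' → P
I₀ = CLOSURE({ [P' → . P] }):
  [P' → . P] has the dot before P: add [P → . ;], [P → . T], [P → . d f]
  [P → . T] has the dot before T: add [T → . e ; d], [T → . f]
No further items can be added.

I₀ = { [P → . ;], [P → . T], [P → . d f], [P' → . P], [T → . e ; d], [T → . f] }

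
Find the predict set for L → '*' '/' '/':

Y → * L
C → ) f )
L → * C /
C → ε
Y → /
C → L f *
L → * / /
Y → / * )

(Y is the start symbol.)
PREDICT(L → '*' '/' '/') = (FIRST(RHS) \ {ε}) ∪ (FOLLOW(L) if ε ∈ FIRST(RHS), i.e. RHS ⇒* ε)
FIRST('*' '/' '/') = { '*' }
ε ∉ FIRST('*' '/' '/'), so FOLLOW(L) is not added.
PREDICT(L → '*' '/' '/') = { '*' }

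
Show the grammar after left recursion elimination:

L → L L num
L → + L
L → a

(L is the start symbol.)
L is directly left-recursive. The standard transformation for
  A → A α₁ | ... | A α_m | β₁ | ... | β_n
is
  A  → β₁ A' | ... | β_n A'
  A' → α₁ A' | ... | α_m A' | ε

L → + L becomes L → + L L'
L → a becomes L → a L'
L → L L num becomes L' → L num L'
Add L' → ε

Resulting grammar:
L → + L L'
L → a L'
L' → L num L'
L' → ε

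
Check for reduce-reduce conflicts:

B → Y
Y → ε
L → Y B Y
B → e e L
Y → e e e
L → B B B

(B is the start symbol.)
Augment with B' → B and build the canonical LR(0) collection (I0 = CLOSURE({[B' → . B]}), then GOTO on every symbol after a dot until no new states appear). It has 16 states:
  I0: { [B → . Y], [B → . e e L], [B' → . B], [Y → . e e e], [Y → .] }  — shift, reduce
  I1: { [B' → B .] }  — accept
  I2: { [B → Y .] }  — reduce
  I3: { [B → e . e L], [Y → e . e e] }  — shift
  I4: { [B → . Y], [B → . e e L], [B → e e . L], [L → . B B B], [L → . Y B Y], [Y → . e e e], [Y → .], [Y → e e . e] }  — shift, reduce
  I5: { [B → . Y], [B → . e e L], [L → B . B B], [Y → . e e e], [Y → .] }  — shift, reduce
  I6: { [B → e e L .] }  — reduce
  I7: { [B → . Y], [B → . e e L], [B → Y .], [L → Y . B Y], [Y → . e e e], [Y → .] }  — shift, 2 reduces
  I8: { [B → e . e L], [Y → e . e e], [Y → e e e .] }  — shift, reduce
  I9: { [L → Y B . Y], [Y → . e e e], [Y → .] }  — shift, reduce
  I10: { [L → Y B Y .] }  — reduce
  I11: { [Y → e . e e] }  — shift
  I12: { [Y → e e . e] }  — shift
  I13: { [Y → e e e .] }  — reduce
  I14: { [B → . Y], [B → . e e L], [L → B B . B], [Y → . e e e], [Y → .] }  — shift, reduce
  I15: { [L → B B B .] }  — reduce

I7 contains complete items [B → Y .], [Y → .] — reduce-reduce conflict.

Answer: Yes — I7: [B → Y .] vs [Y → .]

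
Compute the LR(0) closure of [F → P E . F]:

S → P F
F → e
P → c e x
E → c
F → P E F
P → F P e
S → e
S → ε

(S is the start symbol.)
To compute CLOSURE, for each item [A → α.Bβ] where B is a non-terminal, add [B → .γ] for all productions B → γ; repeat for the newly added items until nothing changes.

Start with: [F → P E . F]
  [F → P E . F] has the dot before F: add [F → . e], [F → . P E F]
  [F → . P E F] has the dot before P: add [P → . c e x], [P → . F P e]
No further items can be added.

CLOSURE = { [F → . P E F], [F → . e], [F → P E . F], [P → . F P e], [P → . c e x] }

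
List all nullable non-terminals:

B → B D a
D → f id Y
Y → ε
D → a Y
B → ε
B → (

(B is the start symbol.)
A non-terminal is nullable if it can derive ε (the empty string): either it has an ε-production, or it has a production whose right-hand side consists entirely of nullable non-terminals.

ε-productions: Y → ε, B → ε
So Y, B are immediately nullable.
No further non-terminal can be added: every production for the remaining non-terminals contains a terminal or a non-nullable non-terminal.
Nullable = { 'B', 'Y' }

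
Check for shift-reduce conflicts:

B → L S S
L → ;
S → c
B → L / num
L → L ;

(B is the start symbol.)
No shift-reduce conflicts

A shift-reduce conflict occurs when an LR(0) state has both:
  - a complete (reduce) item [A → α .] (dot at the end), and
  - a shift item [B → β . c γ] (dot before a terminal).

Augment with B' → B and build the canonical LR(0) collection (I0 = CLOSURE({[B' → . B]}), then GOTO on every symbol after a dot until no new states appear). It has 10 states:
  I0: { [B → . L / num], [B → . L S S], [B' → . B], [L → . ;], [L → . L ;] }  — shift
  I1: { [L → ; .] }  — reduce
  I2: { [B' → B .] }  — accept
  I3: { [B → L . / num], [B → L . S S], [L → L . ;], [S → . c] }  — shift
  I4: { [B → L / . num] }  — shift
  I5: { [L → L ; .] }  — reduce
  I6: { [B → L S . S], [S → . c] }  — shift
  I7: { [S → c .] }  — reduce
  I8: { [B → L S S .] }  — reduce
  I9: { [B → L / num .] }  — reduce

No state contains both a complete item and a shift item.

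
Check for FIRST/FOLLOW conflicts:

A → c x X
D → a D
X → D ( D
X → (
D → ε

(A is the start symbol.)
Nullable non-terminals: D.

D: nullable alternative(s) D → ε; FOLLOW(D) = { $, '(' }
  D → a D: FIRST \ {ε} = { 'a' } — disjoint from FOLLOW(D)
  D → ε: FIRST \ {ε} = { } — this is the only nullable alternative, skip

A, X have no nullable alternative, so no FIRST/FOLLOW check is needed there.

No FIRST/FOLLOW conflicts found.

Answer: No FIRST/FOLLOW conflicts.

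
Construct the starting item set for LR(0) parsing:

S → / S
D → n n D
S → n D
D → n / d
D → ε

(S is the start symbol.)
First, augment the grammar with S' → S
I₀ = CLOSURE({ [S' → . S] }):
  [S' → . S] has the dot before S: add [S → . / S], [S → . n D]
No further items can be added.

I₀ = { [S → . / S], [S → . n D], [S' → . S] }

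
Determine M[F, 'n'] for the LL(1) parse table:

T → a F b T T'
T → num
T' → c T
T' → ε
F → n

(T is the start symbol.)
F → n

To find M[F, 'n'], we find productions for F where 'n' is in the predict set (PREDICT(N → α) = (FIRST(α) \ {ε}) ∪ (FOLLOW(N) if α ⇒* ε)).

F → n: PREDICT = { 'n' }
  'n' is in predict set, so this production goes in M[F, 'n']

M[F, 'n'] = F → n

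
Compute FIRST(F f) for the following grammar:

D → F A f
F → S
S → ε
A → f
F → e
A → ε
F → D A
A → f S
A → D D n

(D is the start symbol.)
FIRST sets of the non-terminals involved (from the grammar, by fixed-point iteration):
  FIRST(F) = { 'e', 'f', ε }

To compute FIRST(F f), process the symbols left to right:
Symbol F is a non-terminal. Add FIRST(F) \ {ε} = { 'e', 'f' }
F is nullable (ε ∈ FIRST(F)), continue to the next symbol.
Symbol f is a terminal. Add 'f' and stop.
FIRST(F f) = { 'e', 'f' }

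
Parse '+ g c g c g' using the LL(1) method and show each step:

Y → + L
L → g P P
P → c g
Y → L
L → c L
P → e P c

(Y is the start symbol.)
Stack is shown with the top on the left.

Stack    Input          Action
------------------------------
Y $      + g c g c g $  output Y → + L
+ L $    + g c g c g $  match '+'
L $      g c g c g $    output L → g P P
g P P $  g c g c g $    match 'g'
P P $    c g c g $      output P → c g
c g P $  c g c g $      match 'c'
g P $    g c g $        match 'g'
P $      c g $          output P → c g
c g $    c g $          match 'c'
g $      g $            match 'g'
$        $              accept

The string is accepted.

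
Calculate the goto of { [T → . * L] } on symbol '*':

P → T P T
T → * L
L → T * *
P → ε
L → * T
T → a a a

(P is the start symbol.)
{ [L → . * T], [L → . T * *], [T → * . L], [T → . * L], [T → . a a a] }

GOTO(I, '*') = CLOSURE({ [A → αX.β] : [A → α.Xβ] ∈ I, X = '*' })

Items with dot before '*', with the dot advanced:
  [T → . * L] → [T → * . L]
Closure of the advanced items:
  [T → * . L] has the dot before L: add [L → . T * *], [L → . * T]
  [L → . T * *] has the dot before T: add [T → . * L], [T → . a a a]

GOTO = { [L → . * T], [L → . T * *], [T → * . L], [T → . * L], [T → . a a a] }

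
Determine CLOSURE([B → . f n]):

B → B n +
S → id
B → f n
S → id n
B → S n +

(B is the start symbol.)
{ [B → . f n] }

To compute CLOSURE, for each item [A → α.Bβ] where B is a non-terminal, add [B → .γ] for all productions B → γ; repeat for the newly added items until nothing changes.

Start with: [B → . f n]
The dot precedes the terminal f, so nothing is added.

CLOSURE = { [B → . f n] }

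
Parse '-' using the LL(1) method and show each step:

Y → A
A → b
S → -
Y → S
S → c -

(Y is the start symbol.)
LL(1) parsing maintains a stack (initially the start symbol over $) and the input. At each step: if the stack top is a terminal, match it against the current input token; if it is a non-terminal N, replace it with the RHS of M[N, lookahead] (the unique production whose predict set contains the lookahead).

Stack is shown with the top on the left.

Stack  Input  Action
--------------------
Y $    - $    output Y → S
S $    - $    output S → -
- $    - $    match '-'
$      $      accept

The string is accepted.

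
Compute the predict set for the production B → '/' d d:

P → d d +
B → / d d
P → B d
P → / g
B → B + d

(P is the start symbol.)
PREDICT(B → '/' d d) = (FIRST(RHS) \ {ε}) ∪ (FOLLOW(B) if ε ∈ FIRST(RHS), i.e. RHS ⇒* ε)
FIRST('/' d d) = { '/' }
ε ∉ FIRST('/' d d), so FOLLOW(B) is not added.
PREDICT(B → '/' d d) = { '/' }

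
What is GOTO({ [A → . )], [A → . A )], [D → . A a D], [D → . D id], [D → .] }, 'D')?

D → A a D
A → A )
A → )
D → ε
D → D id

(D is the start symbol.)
GOTO(I, 'D') = CLOSURE({ [A → αX.β] : [A → α.Xβ] ∈ I, X = 'D' })

Items with dot before 'D', with the dot advanced:
  [D → . D id] → [D → D . id]
Closure adds nothing (no advanced item has the dot before a non-terminal).

GOTO = { [D → D . id] }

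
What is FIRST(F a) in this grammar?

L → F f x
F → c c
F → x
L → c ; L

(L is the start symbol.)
FIRST sets of the non-terminals involved (from the grammar, by fixed-point iteration):
  FIRST(F) = { 'c', 'x' }

To compute FIRST(F a), process the symbols left to right:
Symbol F is a non-terminal. Add FIRST(F) \ {ε} = { 'c', 'x' }
F is not nullable (ε ∉ FIRST(F)), so stop here.
FIRST(F a) = { 'c', 'x' }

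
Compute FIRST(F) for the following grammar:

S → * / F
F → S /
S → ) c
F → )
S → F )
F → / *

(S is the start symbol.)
{ ')', '*', '/' }

FIRST sets of the other non-terminals involved (by the same procedure, iterated to a fixed point):
  FIRST(S) = { ')', '*', '/' }

From F → S /:
  - S is a non-terminal: add FIRST(S) \ {ε} = { ')', '*', '/' }
    S is not nullable, so stop
From F → ):
  - ')' is a terminal: add ')' and stop
From F → / *:
  - '/' is a terminal: add '/' and stop

Collecting: FIRST(F) = { ')', '*', '/' }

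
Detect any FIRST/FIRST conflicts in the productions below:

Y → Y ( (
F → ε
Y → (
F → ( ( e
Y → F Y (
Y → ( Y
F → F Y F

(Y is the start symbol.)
Yes. Y → Y '(' '(' / Y → '(' on { '(' }; Y → Y '(' '(' / Y → F Y '(' on { '(' }; Y → Y '(' '(' / Y → '(' Y on { '(' }; Y → '(' / Y → F Y '(' on { '(' }; Y → '(' / Y → '(' Y on { '(' }; Y → F Y '(' / Y → '(' Y on { '(' }; F → '(' '(' e / F → F Y F on { '(' }

FIRST sets of the non-terminals at (or reachable through a nullable prefix from) the front of some alternative:
  FIRST(Y) = { '(' }
  FIRST(F) = { '(', ε }

Productions for Y:
  Y → Y ( (: FIRST = { '(' }
  Y → (: FIRST = { '(' }
  Y → F Y (: FIRST = { '(' }
  Y → ( Y: FIRST = { '(' }
Productions for F:
  F → ε: FIRST = { ε }
  F → ( ( e: FIRST = { '(' }
  F → F Y F: FIRST = { '(' }

Conflict for Y: Y → Y ( ( and Y → (
  Overlap: { '(' }
Conflict for Y: Y → Y ( ( and Y → F Y (
  Overlap: { '(' }
Conflict for Y: Y → Y ( ( and Y → ( Y
  Overlap: { '(' }
Conflict for Y: Y → ( and Y → F Y (
  Overlap: { '(' }
Conflict for Y: Y → ( and Y → ( Y
  Overlap: { '(' }
Conflict for Y: Y → F Y ( and Y → ( Y
  Overlap: { '(' }
Conflict for F: F → ( ( e and F → F Y F
  Overlap: { '(' }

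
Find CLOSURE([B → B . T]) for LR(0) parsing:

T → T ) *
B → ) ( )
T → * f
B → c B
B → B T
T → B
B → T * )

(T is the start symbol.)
{ [B → . ) ( )], [B → . B T], [B → . T * )], [B → . c B], [B → B . T], [T → . * f], [T → . B], [T → . T ) *] }

Start with: [B → B . T]
  [B → B . T] has the dot before T: add [T → . T ) *], [T → . * f], [T → . B]
  [T → . B] has the dot before B: add [B → . ) ( )], [B → . c B], [B → . B T], [B → . T * )]
No further items can be added.

CLOSURE = { [B → . ) ( )], [B → . B T], [B → . T * )], [B → . c B], [B → B . T], [T → . * f], [T → . B], [T → . T ) *] }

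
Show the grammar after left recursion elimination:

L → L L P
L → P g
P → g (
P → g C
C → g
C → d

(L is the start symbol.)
L is directly left-recursive. The standard transformation for
  A → A α₁ | ... | A α_m | β₁ | ... | β_n
is
  A  → β₁ A' | ... | β_n A'
  A' → α₁ A' | ... | α_m A' | ε

L → P g becomes L → P g L'
L → L L P becomes L' → L P L'
Add L' → ε

Productions for other non-terminals are unchanged:
  P → g (
  P → g C
  C → g
  C → d

Resulting grammar:
L → P g L'
L' → L P L'
L' → ε
P → g (
P → g C
C → g
C → d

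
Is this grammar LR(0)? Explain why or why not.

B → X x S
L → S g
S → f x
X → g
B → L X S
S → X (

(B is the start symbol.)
Yes, the grammar is LR(0)

Augment with B' → B and build the canonical LR(0) collection (I0 = CLOSURE({[B' → . B]}), then GOTO on every symbol after a dot until no new states appear). It has 15 states:
  I0: { [B → . L X S], [B → . X x S], [B' → . B], [L → . S g], [S → . X (], [S → . f x], [X → . g] }  — shift
  I1: { [B' → B .] }  — accept
  I2: { [B → L . X S], [X → . g] }  — shift
  I3: { [L → S . g] }  — shift
  I4: { [B → X . x S], [S → X . (] }  — shift
  I5: { [S → f . x] }  — shift
  I6: { [X → g .] }  — reduce
  I7: { [S → f x .] }  — reduce
  I8: { [S → X ( .] }  — reduce
  I9: { [B → X x . S], [S → . X (], [S → . f x], [X → . g] }  — shift
  I10: { [B → X x S .] }  — reduce
  I11: { [S → X . (] }  — shift
  I12: { [L → S g .] }  — reduce
  I13: { [B → L X . S], [S → . X (], [S → . f x], [X → . g] }  — shift
  I14: { [B → L X S .] }  — reduce

Every state is either a pure shift/goto state or contains exactly one complete item and nothing to shift — no conflicts. The grammar is LR(0).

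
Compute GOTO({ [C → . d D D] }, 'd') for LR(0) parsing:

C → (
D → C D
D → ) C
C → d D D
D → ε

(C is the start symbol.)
GOTO(I, 'd') = CLOSURE({ [A → αX.β] : [A → α.Xβ] ∈ I, X = 'd' })

Items with dot before 'd', with the dot advanced:
  [C → . d D D] → [C → d . D D]
Closure of the advanced items:
  [C → d . D D] has the dot before D: add [D → . C D], [D → . ) C], [D → .]
  [D → . C D] has the dot before C: add [C → . (], [C → . d D D]

GOTO = { [C → . (], [C → . d D D], [C → d . D D], [D → . ) C], [D → . C D], [D → .] }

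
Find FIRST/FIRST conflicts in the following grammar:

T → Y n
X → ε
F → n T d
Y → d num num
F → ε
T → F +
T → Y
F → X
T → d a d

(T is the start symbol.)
Yes. T → Y n / T → Y on { 'd' }; T → Y n / T → d a d on { 'd' }; T → Y / T → d a d on { 'd' }; F → ε / F → X on { ε }

FIRST sets of the non-terminals at (or reachable through a nullable prefix from) the front of some alternative:
  FIRST(Y) = { 'd' }
  FIRST(F) = { 'n', ε }
  FIRST(X) = { ε }

Productions for T:
  T → Y n: FIRST = { 'd' }
  T → F +: FIRST = { '+', 'n' }
  T → Y: FIRST = { 'd' }
  T → d a d: FIRST = { 'd' }
Productions for F:
  F → n T d: FIRST = { 'n' }
  F → ε: FIRST = { ε }
  F → X: FIRST = { ε }
X, Y have only one production, so no FIRST/FIRST conflict is possible there.

Conflict for T: T → Y n and T → Y
  Overlap: { 'd' }
Conflict for T: T → Y n and T → d a d
  Overlap: { 'd' }
Conflict for T: T → Y and T → d a d
  Overlap: { 'd' }
Conflict for F: F → ε and F → X
  Overlap: { ε }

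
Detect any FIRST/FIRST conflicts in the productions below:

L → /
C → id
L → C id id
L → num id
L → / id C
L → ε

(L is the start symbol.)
FIRST sets of the non-terminals at (or reachable through a nullable prefix from) the front of some alternative:
  FIRST(C) = { 'id' }

Productions for L:
  L → /: FIRST = { '/' }
  L → C id id: FIRST = { 'id' }
  L → num id: FIRST = { 'num' }
  L → / id C: FIRST = { '/' }
  L → ε: FIRST = { ε }
C has only one production, so no FIRST/FIRST conflict is possible there.

Conflict for L: L → / and L → / id C
  Overlap: { '/' }

Answer: Yes. L → '/' / L → '/' id C on { '/' }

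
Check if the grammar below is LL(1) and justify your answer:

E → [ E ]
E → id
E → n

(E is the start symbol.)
Yes, the grammar is LL(1).

A grammar is LL(1) if for each non-terminal N with multiple productions, the predict sets of those productions are pairwise disjoint, where PREDICT(N → α) = (FIRST(α) \ {ε}) ∪ (FOLLOW(N) if α ⇒* ε).

For E:
  PREDICT(E → '[' E ']') = { '[' }
  PREDICT(E → id) = { 'id' }
  PREDICT(E → n) = { 'n' }

All predict sets are disjoint. The grammar IS LL(1).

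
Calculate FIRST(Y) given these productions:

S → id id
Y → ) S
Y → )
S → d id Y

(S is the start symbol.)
To compute FIRST(Y), examine every production with Y on the left-hand side, reading each right-hand side left to right until a non-nullable symbol is reached.

From Y → ) S:
  - ')' is a terminal: add ')' and stop
From Y → ):
  - ')' is a terminal: add ')' and stop

Collecting: FIRST(Y) = { ')' }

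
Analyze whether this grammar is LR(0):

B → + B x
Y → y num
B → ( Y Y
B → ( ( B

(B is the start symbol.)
Yes, the grammar is LR(0)

Augment with B' → B and build the canonical LR(0) collection (I0 = CLOSURE({[B' → . B]}), then GOTO on every symbol after a dot until no new states appear). It has 12 states:
  I0: { [B → . ( ( B], [B → . ( Y Y], [B → . + B x], [B' → . B] }  — shift
  I1: { [B → ( . ( B], [B → ( . Y Y], [Y → . y num] }  — shift
  I2: { [B → + . B x], [B → . ( ( B], [B → . ( Y Y], [B → . + B x] }  — shift
  I3: { [B' → B .] }  — accept
  I4: { [B → + B . x] }  — shift
  I5: { [B → + B x .] }  — reduce
  I6: { [B → ( ( . B], [B → . ( ( B], [B → . ( Y Y], [B → . + B x] }  — shift
  I7: { [B → ( Y . Y], [Y → . y num] }  — shift
  I8: { [Y → y . num] }  — shift
  I9: { [Y → y num .] }  — reduce
  I10: { [B → ( Y Y .] }  — reduce
  I11: { [B → ( ( B .] }  — reduce

Every state is either a pure shift/goto state or contains exactly one complete item and nothing to shift — no conflicts. The grammar is LR(0).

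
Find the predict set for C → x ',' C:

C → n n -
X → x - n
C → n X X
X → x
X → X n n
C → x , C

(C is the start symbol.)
PREDICT(C → x ',' C) = (FIRST(RHS) \ {ε}) ∪ (FOLLOW(C) if ε ∈ FIRST(RHS), i.e. RHS ⇒* ε)
FIRST(x ',' C) = { 'x' }
ε ∉ FIRST(x ',' C), so FOLLOW(C) is not added.
PREDICT(C → x ',' C) = { 'x' }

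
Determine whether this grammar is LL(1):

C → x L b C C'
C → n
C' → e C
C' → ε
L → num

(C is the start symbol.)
A grammar is LL(1) if for each non-terminal N with multiple productions, the predict sets of those productions are pairwise disjoint, where PREDICT(N → α) = (FIRST(α) \ {ε}) ∪ (FOLLOW(N) if α ⇒* ε).

Relevant sets:
  FOLLOW(C') = { $, 'e' }

For C:
  PREDICT(C → x L b C C') = { 'x' }
  PREDICT(C → n) = { 'n' }
For C':
  PREDICT(C' → e C) = { 'e' }
  PREDICT(C' → ε) = { $, 'e' }
L has a single production, so nothing to check there.

Conflict found: Predict set conflict for C': { 'e' }
The grammar is NOT LL(1).

Answer: No. Predict set conflict for C': { 'e' }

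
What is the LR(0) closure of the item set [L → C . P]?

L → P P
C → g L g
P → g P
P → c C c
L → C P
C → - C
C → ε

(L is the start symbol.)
Start with: [L → C . P]
  [L → C . P] has the dot before P: add [P → . g P], [P → . c C c]
No further items can be added.

CLOSURE = { [L → C . P], [P → . c C c], [P → . g P] }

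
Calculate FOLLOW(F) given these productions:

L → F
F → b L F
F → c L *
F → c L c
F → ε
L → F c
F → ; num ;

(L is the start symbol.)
To compute FOLLOW(F), find every occurrence of F on a right-hand side N → α F β: add FIRST(β) \ {ε}, and if β is empty or nullable also add FOLLOW(N). Iterate to a fixed point.

In L → F: F is at the end, add FOLLOW(L)
In F → b L F: F is at the end; this adds FOLLOW(F) to itself — nothing new
In L → F c: F is followed by c, add FIRST(c) \ {ε} = { 'c' }

The FOLLOW sets referred to above (computed the same way, to a fixed point):
  FOLLOW(L) = { $, '*', ';', 'b', 'c' }

Taking the union: FOLLOW(F) = { $, '*', ';', 'b', 'c' }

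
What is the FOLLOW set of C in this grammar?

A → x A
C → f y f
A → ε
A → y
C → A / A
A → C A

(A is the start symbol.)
{ $, '/', 'f', 'x', 'y' }

To compute FOLLOW(C), find every occurrence of C on a right-hand side N → α C β: add FIRST(β) \ {ε}, and if β is empty or nullable also add FOLLOW(N). Iterate to a fixed point.

In A → C A: C is followed by A, add FIRST(A) \ {ε} = { '/', 'f', 'x', 'y' }
  A is nullable, so also add FOLLOW(A)

The FOLLOW sets referred to above (computed the same way, to a fixed point):
  FOLLOW(A) = { $, '/', 'f', 'x', 'y' }

Taking the union: FOLLOW(C) = { $, '/', 'f', 'x', 'y' }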